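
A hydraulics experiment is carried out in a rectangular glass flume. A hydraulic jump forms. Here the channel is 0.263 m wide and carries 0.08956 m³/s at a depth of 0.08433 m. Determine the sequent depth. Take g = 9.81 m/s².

q = Q/b = 0.08956/0.263 = 0.3405 m²/s; V₁ = q/y₁ = 4.038 m/s. Fr₁ = V₁/√(g·y₁) = 4.440.
From the momentum equation for a rectangular channel, y₂/y₁ = ½[√(1 + 8Fr₁²) − 1] = ½[√158.69 − 1] = 5.799.
y₂ = 5.799 × 0.08433 = 0.4890 m.

y₂ = 0.4890 m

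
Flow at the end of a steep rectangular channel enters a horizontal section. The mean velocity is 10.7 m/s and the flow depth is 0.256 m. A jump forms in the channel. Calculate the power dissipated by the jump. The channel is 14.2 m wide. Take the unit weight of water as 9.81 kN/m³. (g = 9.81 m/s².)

P = 1412 kW

Fr₁ = V₁/√(g·y₁) = 10.7/√(9.81×0.256) = 6.75.
Conjugate-depth relation: y₂/y₁ = ½[√(1 + 8Fr₁²) − 1] = ½[√365.7 − 1] = 9.06.
y₂ = 9.06 × 0.256 = 2.32 m.
q = V₁·y₁ = 10.7 × 0.256 = 2.74 m²/s. V₂ = q/y₂ = 2.74/2.32 = 1.18 m/s. E₁ = y₁ + V₁²/2g = 6.09 m; E₂ = y₂ + V₂²/2g = 2.39 m. ΔE = E₁ − E₂ = 3.70 m.
Q = q·b = 2.74 × 14.2 = 38.9 m³/s. P = γ·Q·ΔE = 9.81 × 38.9 × 3.70 = 1412 kW.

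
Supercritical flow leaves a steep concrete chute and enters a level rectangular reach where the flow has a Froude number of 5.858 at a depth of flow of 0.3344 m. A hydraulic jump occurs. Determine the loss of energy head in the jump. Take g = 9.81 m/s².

Fr₁ = 5.858 (given).
Sequent-depth ratio: y₂/y₁ = ½[√(1 + 8Fr₁²) − 1] = ½[√275.53 − 1] = 7.800.
y₂ = 7.800 × 0.3344 = 2.608 m.
V₁ = Fr₁·√(g·y₁) = 5.858×√(9.81×0.3344) = 10.61 m/s; q = V₁·y₁ = 3.548 m²/s. V₂ = q/y₂ = 3.548/2.608 = 1.360 m/s. E₁ = y₁ + V₁²/2g = 6.072 m; E₂ = y₂ + V₂²/2g = 2.702 m. ΔE = E₁ − E₂ = 3.370 m.

ΔE = 3.370 m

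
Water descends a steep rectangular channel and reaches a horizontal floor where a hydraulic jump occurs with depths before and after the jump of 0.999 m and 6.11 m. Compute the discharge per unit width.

For a rectangular channel the momentum equation gives q² = ½·g·y₁·y₂·(y₁ + y₂) = ½×9.81×0.999×6.11×7.11 = 213.
q = √213 = 14.6 m²/s.

q = 14.6 m²/s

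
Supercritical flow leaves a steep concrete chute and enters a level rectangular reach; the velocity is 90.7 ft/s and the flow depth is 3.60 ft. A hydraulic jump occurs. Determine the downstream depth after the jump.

Fr₁ = V₁/√(g·y₁) = 90.7/√(32.2×3.60) = 8.42.
Sequent-depth ratio: y₂/y₁ = ½[√(1 + 8Fr₁²) − 1] = ½[√568.7 − 1] = 11.4.
y₂ = 11.4 × 3.60 = 41.1 ft.

y₂ = 41.1 ft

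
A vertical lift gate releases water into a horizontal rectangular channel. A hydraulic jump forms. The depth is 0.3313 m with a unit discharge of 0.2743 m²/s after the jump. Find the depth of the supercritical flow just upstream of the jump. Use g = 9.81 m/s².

V₂ = q/y₂ = 0.2743/0.3313 = 0.8280 m/s; Fr₂ = V₂/√(g·y₂) = 0.4593.
Applying the sequent-depth relation in reverse, y₁/y₂ = ½[√(1 + 8Fr₂²) − 1] = ½[√2.6874 − 1] = 0.3197.
y₁ = 0.3197 × 0.3313 = 0.1059 m.

y₁ = 0.1059 m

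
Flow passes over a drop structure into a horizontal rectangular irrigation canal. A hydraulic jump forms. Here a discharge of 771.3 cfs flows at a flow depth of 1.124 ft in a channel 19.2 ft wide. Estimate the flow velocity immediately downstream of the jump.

V₂ = 4.515 ft/s

q = Q/b = 771.3/19.2 = 40.17 ft²/s; V₁ = q/y₁ = 35.74 ft/s. Fr₁ = V₁/√(g·y₁) = 5.941.
By Bélanger, y₂/y₁ = ½[√(1 + 8Fr₁²) − 1] = ½[√283.34 − 1] = 7.916.
y₂ = 7.916 × 1.124 = 8.898 ft.
V₂ = q/y₂ = 40.17/8.898 = 4.515 ft/s.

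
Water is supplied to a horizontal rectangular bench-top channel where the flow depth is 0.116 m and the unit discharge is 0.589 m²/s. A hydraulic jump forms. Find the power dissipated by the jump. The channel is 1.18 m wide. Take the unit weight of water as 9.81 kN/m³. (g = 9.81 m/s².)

V₁ = q/y₁ = 0.589/0.116 = 5.08 m/s. Fr₁ = V₁/√(g·y₁) = 5.08/√(9.81×0.116) = 4.76.
From the momentum equation for a rectangular channel, y₂/y₁ = ½[√(1 + 8Fr₁²) − 1] = ½[√182.2 − 1] = 6.25.
y₂ = 6.25 × 0.116 = 0.725 m.
V₂ = q/y₂ = 0.589/0.725 = 0.812 m/s. E₁ = y₁ + V₁²/2g = 1.43 m; E₂ = y₂ + V₂²/2g = 0.759 m. ΔE = E₁ − E₂ = 0.671 m.
Q = q·b = 0.589 × 1.18 = 0.695 m³/s. P = γ·Q·ΔE = 9.81 × 0.695 × 0.671 = 4.58 kW.

P = 4.58 kW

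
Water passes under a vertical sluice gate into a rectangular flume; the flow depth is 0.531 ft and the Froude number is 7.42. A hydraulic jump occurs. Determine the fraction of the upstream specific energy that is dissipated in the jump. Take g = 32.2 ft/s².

ΔE/E₁ = 0.640 (64.0%)

Fr₁ = 7.42 (given).
Sequent-depth ratio: y₂/y₁ = ½[√(1 + 8Fr₁²) − 1] = ½[√441.5 − 1] = 10.0.
y₂ = 10.0 × 0.531 = 5.31 ft.
E₁ = y₁(1 + Fr₁²/2) = 0.531×(1 + 7.42²/2) = 15.1 ft. ΔE = (y₂ − y₁)³/(4y₁y₂) = 9.69 ft. ΔE/E₁ = 9.69/15.1 = 0.640.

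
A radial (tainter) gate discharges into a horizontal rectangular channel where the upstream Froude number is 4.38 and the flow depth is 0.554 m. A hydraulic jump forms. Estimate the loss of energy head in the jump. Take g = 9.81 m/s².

ΔE = 2.54 m

Fr₁ = 4.38 (given).
From the momentum equation for a rectangular channel, y₂/y₁ = ½[√(1 + 8Fr₁²) − 1] = ½[√154.5 − 1] = 5.71.
y₂ = 5.71 × 0.554 = 3.17 m.
Head loss: ΔE = (y₂ − y₁)³/(4y₁y₂) = (3.17 − 0.554)³/(4×0.554×3.17) = 17.8/7.02 = 2.54 m.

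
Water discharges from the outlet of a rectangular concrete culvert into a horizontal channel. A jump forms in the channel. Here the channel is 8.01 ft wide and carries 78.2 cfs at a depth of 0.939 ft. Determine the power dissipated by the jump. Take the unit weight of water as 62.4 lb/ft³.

q = Q/b = 78.2/8.01 = 9.76 ft²/s; V₁ = q/y₁ = 10.4 ft/s. Fr₁ = V₁/√(g·y₁) = 1.89.
Conjugate-depth relation: y₂/y₁ = ½[√(1 + 8Fr₁²) − 1] = ½[√29.60 − 1] = 2.22.
y₂ = 2.22 × 0.939 = 2.08 ft.
Head loss: ΔE = (y₂ − y₁)³/(4y₁y₂) = (2.08 − 0.939)³/(4×0.939×2.08) = 1.50/7.83 = 0.192 ft.
P = γ·Q·ΔE/550 = 62.4 × 78.2 × 0.192 / 550 = 1.70 hp.

P = 1.70 hp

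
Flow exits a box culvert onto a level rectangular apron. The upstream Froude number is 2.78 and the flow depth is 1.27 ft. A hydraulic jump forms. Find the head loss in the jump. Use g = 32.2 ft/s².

ΔE = 1.37 ft

Fr₁ = 2.78 (given).
From the momentum equation for a rectangular channel, y₂/y₁ = ½[√(1 + 8Fr₁²) − 1] = ½[√62.83 − 1] = 3.46.
y₂ = 3.46 × 1.27 = 4.40 ft.
Head loss: ΔE = (y₂ − y₁)³/(4y₁y₂) = (4.40 − 1.27)³/(4×1.27×4.40) = 30.6/22.3 = 1.37 ft.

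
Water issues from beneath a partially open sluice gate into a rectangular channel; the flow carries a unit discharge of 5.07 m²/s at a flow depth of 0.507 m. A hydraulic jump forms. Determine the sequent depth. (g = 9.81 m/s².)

V₁ = q/y₁ = 5.07/0.507 = 10.0 m/s. Fr₁ = V₁/√(g·y₁) = 10.0/√(9.81×0.507) = 4.48.
Conjugate-depth relation: y₂/y₁ = ½[√(1 + 8Fr₁²) − 1] = ½[√161.8 − 1] = 5.86.
y₂ = 5.86 × 0.507 = 2.97 m.

y₂ = 2.97 m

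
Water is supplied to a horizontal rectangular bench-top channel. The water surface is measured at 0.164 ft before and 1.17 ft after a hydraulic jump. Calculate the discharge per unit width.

q = 2.03 ft²/s

For a rectangular channel the momentum equation gives q² = ½·g·y₁·y₂·(y₁ + y₂) = ½×32.2×0.164×1.17×1.33 = 4.12.
q = √4.12 = 2.03 ft²/s.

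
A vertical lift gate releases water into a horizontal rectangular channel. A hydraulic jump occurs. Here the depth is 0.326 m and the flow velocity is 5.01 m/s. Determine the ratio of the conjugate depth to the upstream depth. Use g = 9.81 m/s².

Fr₁ = V₁/√(g·y₁) = 5.01/√(9.81×0.326) = 2.80.
Bélanger equation: y₂/y₁ = ½[√(1 + 8Fr₁²) − 1] = ½[√63.79 − 1] = 3.49.

y₂/y₁ = 3.49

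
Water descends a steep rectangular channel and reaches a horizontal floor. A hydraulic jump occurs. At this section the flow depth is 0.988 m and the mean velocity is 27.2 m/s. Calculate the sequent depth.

Fr₁ = V₁/√(g·y₁) = 27.2/√(9.81×0.988) = 8.74.
Conjugate-depth relation: y₂/y₁ = ½[√(1 + 8Fr₁²) − 1] = ½[√611.7 − 1] = 11.9.
y₂ = 11.9 × 0.988 = 11.7 m.

y₂ = 11.7 m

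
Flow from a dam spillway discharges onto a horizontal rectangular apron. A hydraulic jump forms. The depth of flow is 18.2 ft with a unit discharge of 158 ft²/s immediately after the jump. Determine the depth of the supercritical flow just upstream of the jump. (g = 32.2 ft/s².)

V₂ = q/y₂ = 158/18.2 = 8.68 ft/s; Fr₂ = V₂/√(g·y₂) = 0.359.
The Bélanger relation is symmetric: y₁/y₂ = ½[√(1 + 8Fr₂²) − 1] = ½[√2.029 − 1] = 0.212.
y₁ = 0.212 × 18.2 = 3.86 ft.

y₁ = 3.86 ft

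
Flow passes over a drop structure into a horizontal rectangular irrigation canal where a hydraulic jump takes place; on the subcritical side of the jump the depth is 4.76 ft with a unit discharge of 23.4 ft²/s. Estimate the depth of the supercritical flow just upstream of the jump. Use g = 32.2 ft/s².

V₂ = q/y₂ = 23.4/4.76 = 4.92 ft/s; Fr₂ = V₂/√(g·y₂) = 0.397.
The Bélanger relation is symmetric: y₁/y₂ = ½[√(1 + 8Fr₂²) − 1] = ½[√2.261 − 1] = 0.252.
y₁ = 0.252 × 4.76 = 1.20 ft.

y₁ = 1.20 ft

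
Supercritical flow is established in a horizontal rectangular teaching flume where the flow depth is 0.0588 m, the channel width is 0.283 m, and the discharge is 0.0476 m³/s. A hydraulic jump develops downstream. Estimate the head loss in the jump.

q = Q/b = 0.0476/0.283 = 0.168 m²/s; V₁ = q/y₁ = 2.86 m/s. Fr₁ = V₁/√(g·y₁) = 3.77.
Sequent-depth ratio: y₂/y₁ = ½[√(1 + 8Fr₁²) − 1] = ½[√114.5 − 1] = 4.85.
y₂ = 4.85 × 0.0588 = 0.285 m.
V₂ = q/y₂ = 0.168/0.285 = 0.590 m/s. E₁ = y₁ + V₁²/2g = 0.476 m; E₂ = y₂ + V₂²/2g = 0.303 m. ΔE = E₁ − E₂ = 0.173 m.

ΔE = 0.173 m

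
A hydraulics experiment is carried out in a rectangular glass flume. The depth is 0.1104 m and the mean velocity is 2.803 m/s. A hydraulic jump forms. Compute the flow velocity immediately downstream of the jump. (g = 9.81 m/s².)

Fr₁ = V₁/√(g·y₁) = 2.803/√(9.81×0.1104) = 2.693.
Bélanger equation: y₂/y₁ = ½[√(1 + 8Fr₁²) − 1] = ½[√59.036 − 1] = 3.342.
y₂ = 3.342 × 0.1104 = 0.3689 m.
q = V₁·y₁ = 2.803 × 0.1104 = 0.3095 m²/s.
V₂ = q/y₂ = 0.3095/0.3689 = 0.8388 m/s.

V₂ = 0.8388 m/s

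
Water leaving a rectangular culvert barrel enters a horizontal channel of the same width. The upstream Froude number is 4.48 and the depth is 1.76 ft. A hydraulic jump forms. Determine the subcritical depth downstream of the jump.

Fr₁ = 4.48 (given).
From the momentum equation for a rectangular channel, y₂/y₁ = ½[√(1 + 8Fr₁²) − 1] = ½[√161.6 − 1] = 5.86.
y₂ = 5.86 × 1.76 = 10.3 ft.

y₂ = 10.3 ft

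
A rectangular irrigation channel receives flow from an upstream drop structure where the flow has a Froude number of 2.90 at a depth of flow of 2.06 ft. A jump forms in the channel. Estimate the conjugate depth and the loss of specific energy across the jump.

y₂ = 7.48 ft; ΔE = 2.58 ft

Fr₁ = 2.90 (given).
From the momentum equation for a rectangular channel, y₂/y₁ = ½[√(1 + 8Fr₁²) − 1] = ½[√68.28 − 1] = 3.63.
y₂ = 3.63 × 2.06 = 7.48 ft.
Head loss: ΔE = (y₂ − y₁)³/(4y₁y₂) = (7.48 − 2.06)³/(4×2.06×7.48) = 159/61.6 = 2.58 ft.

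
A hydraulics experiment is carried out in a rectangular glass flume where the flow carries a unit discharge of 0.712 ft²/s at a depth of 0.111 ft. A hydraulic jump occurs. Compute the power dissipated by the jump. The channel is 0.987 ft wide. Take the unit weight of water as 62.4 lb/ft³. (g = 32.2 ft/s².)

V₁ = q/y₁ = 0.712/0.111 = 6.41 ft/s. Fr₁ = V₁/√(g·y₁) = 6.41/√(32.2×0.111) = 3.39.
From the momentum equation for a rectangular channel, y₂/y₁ = ½[√(1 + 8Fr₁²) − 1] = ½[√93.09 − 1] = 4.32.
y₂ = 4.32 × 0.111 = 0.480 ft.
V₂ = q/y₂ = 0.712/0.480 = 1.48 ft/s. E₁ = y₁ + V₁²/2g = 0.750 ft; E₂ = y₂ + V₂²/2g = 0.514 ft. ΔE = E₁ − E₂ = 0.236 ft.
Q = q·b = 0.712 × 0.987 = 0.703 cfs. P = γ·Q·ΔE/550 = 62.4 × 0.703 × 0.236 / 550 = 0.0188 hp.

P = 0.0188 hp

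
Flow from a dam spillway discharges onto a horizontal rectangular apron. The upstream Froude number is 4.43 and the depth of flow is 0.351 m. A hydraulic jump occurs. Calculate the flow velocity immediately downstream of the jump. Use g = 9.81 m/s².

V₂ = 1.42 m/s

Fr₁ = 4.43 (given).
Bélanger equation: y₂/y₁ = ½[√(1 + 8Fr₁²) − 1] = ½[√158.0 − 1] = 5.78.
y₂ = 5.78 × 0.351 = 2.03 m.
V₁ = Fr₁·√(g·y₁) = 4.43×√(9.81×0.351) = 8.22 m/s; q = V₁·y₁ = 2.89 m²/s.
V₂ = q/y₂ = 2.89/2.03 = 1.42 m/s.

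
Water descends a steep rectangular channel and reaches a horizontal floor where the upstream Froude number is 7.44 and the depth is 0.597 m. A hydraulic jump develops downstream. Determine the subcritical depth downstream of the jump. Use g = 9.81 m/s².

Fr₁ = 7.44 (given).
Sequent-depth ratio: y₂/y₁ = ½[√(1 + 8Fr₁²) − 1] = ½[√443.8 − 1] = 10.0.
y₂ = 10.0 × 0.597 = 5.99 m.

y₂ = 5.99 m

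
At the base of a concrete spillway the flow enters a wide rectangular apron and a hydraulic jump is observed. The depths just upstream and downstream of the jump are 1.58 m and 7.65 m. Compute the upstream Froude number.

Fr₁ = 3.76

For a rectangular channel the momentum equation gives q² = ½·g·y₁·y₂·(y₁ + y₂) = ½×9.81×1.58×7.65×9.23 = 547.
q = √547 = 23.4 m²/s.
V₁ = q/y₁ = 14.8 m/s; Fr₁ = V₁/√(g·y₁) = 3.76.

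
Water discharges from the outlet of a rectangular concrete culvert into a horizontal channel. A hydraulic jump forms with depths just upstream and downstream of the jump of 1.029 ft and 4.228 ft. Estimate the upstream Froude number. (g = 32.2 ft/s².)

Fr₁ = 3.240

For a rectangular channel the momentum equation gives q² = ½·g·y₁·y₂·(y₁ + y₂) = ½×32.2×1.029×4.228×5.257 = 368.2.
q = √368.2 = 19.19 ft²/s.
V₁ = q/y₁ = 18.65 ft/s; Fr₁ = V₁/√(g·y₁) = 3.240.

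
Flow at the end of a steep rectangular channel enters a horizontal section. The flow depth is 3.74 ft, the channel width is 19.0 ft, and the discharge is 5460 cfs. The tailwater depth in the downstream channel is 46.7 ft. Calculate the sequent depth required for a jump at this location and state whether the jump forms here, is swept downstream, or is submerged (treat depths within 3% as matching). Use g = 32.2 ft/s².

q = Q/b = 5460/19.0 = 287 ft²/s; V₁ = q/y₁ = 76.8 ft/s. Fr₁ = V₁/√(g·y₁) = 7.00.
Bélanger equation: y₂/y₁ = ½[√(1 + 8Fr₁²) − 1] = ½[√393.2 − 1] = 9.41.
y₂ = 9.41 × 3.74 = 35.2 ft.
Tailwater y_tw = 46.7 ft: y_tw > y₂, so the jump is submerged.

y₂ = 35.2 ft; the jump is submerged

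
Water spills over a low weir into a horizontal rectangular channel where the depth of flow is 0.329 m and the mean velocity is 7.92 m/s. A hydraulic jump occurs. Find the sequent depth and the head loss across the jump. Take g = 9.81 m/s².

Fr₁ = V₁/√(g·y₁) = 7.92/√(9.81×0.329) = 4.41.
Sequent-depth ratio: y₂/y₁ = ½[√(1 + 8Fr₁²) − 1] = ½[√156.5 − 1] = 5.75.
y₂ = 5.75 × 0.329 = 1.89 m.
q = V₁·y₁ = 7.92 × 0.329 = 2.61 m²/s. V₂ = q/y₂ = 2.61/1.89 = 1.38 m/s. E₁ = y₁ + V₁²/2g = 3.53 m; E₂ = y₂ + V₂²/2g = 1.99 m. ΔE = E₁ − E₂ = 1.54 m.

y₂ = 1.89 m; ΔE = 1.54 m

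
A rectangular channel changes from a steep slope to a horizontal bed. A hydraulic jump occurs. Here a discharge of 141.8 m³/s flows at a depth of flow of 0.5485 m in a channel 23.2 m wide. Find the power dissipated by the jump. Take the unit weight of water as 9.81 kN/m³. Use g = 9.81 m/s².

q = Q/b = 141.8/23.2 = 6.112 m²/s; V₁ = q/y₁ = 11.14 m/s. Fr₁ = V₁/√(g·y₁) = 4.804.
Conjugate-depth relation: y₂/y₁ = ½[√(1 + 8Fr₁²) − 1] = ½[√185.62 − 1] = 6.312.
y₂ = 6.312 × 0.5485 = 3.462 m.
Head loss: ΔE = (y₂ − y₁)³/(4y₁y₂) = (3.462 − 0.5485)³/(4×0.5485×3.462) = 24.74/7.596 = 3.256 m.
P = γ·Q·ΔE = 9.81 × 141.8 × 3.256 = 4530 kW.

P = 4530 kW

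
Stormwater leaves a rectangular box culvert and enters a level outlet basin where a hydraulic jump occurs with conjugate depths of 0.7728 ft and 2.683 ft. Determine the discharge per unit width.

For a rectangular channel the momentum equation gives q² = ½·g·y₁·y₂·(y₁ + y₂) = ½×32.2×0.7728×2.683×3.456 = 115.4.
q = √115.4 = 10.74 ft²/s.

q = 10.74 ft²/s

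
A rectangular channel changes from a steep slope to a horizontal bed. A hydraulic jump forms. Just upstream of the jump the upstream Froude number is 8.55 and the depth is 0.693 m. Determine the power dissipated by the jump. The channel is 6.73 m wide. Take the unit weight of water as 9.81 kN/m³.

Fr₁ = 8.55 (given).
Bélanger equation: y₂/y₁ = ½[√(1 + 8Fr₁²) − 1] = ½[√585.8 − 1] = 11.6.
y₂ = 11.6 × 0.693 = 8.04 m.
V₁ = Fr₁·√(g·y₁) = 8.55×√(9.81×0.693) = 22.3 m/s; q = V₁·y₁ = 15.4 m²/s. V₂ = q/y₂ = 15.4/8.04 = 1.92 m/s. E₁ = y₁ + V₁²/2g = 26.0 m; E₂ = y₂ + V₂²/2g = 8.23 m. ΔE = E₁ − E₂ = 17.8 m.
Q = q·b = 15.4 × 6.73 = 104 m³/s. P = γ·Q·ΔE = 9.81 × 104 × 17.8 = 18150 kW.

P = 18150 kW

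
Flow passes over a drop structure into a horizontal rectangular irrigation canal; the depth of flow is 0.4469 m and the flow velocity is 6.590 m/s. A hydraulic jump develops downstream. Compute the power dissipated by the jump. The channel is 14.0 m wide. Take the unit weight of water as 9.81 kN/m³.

Fr₁ = V₁/√(g·y₁) = 6.590/√(9.81×0.4469) = 3.147.
Sequent-depth ratio: y₂/y₁ = ½[√(1 + 8Fr₁²) − 1] = ½[√80.247 − 1] = 3.979.
y₂ = 3.979 × 0.4469 = 1.778 m.
q = V₁·y₁ = 6.590 × 0.4469 = 2.945 m²/s. V₂ = q/y₂ = 2.945/1.778 = 1.656 m/s. E₁ = y₁ + V₁²/2g = 2.660 m; E₂ = y₂ + V₂²/2g = 1.918 m. ΔE = E₁ − E₂ = 0.7423 m.
Q = q·b = 2.945 × 14.0 = 41.23 m³/s. P = γ·Q·ΔE = 9.81 × 41.23 × 0.7423 = 300.3 kW.

P = 300.3 kW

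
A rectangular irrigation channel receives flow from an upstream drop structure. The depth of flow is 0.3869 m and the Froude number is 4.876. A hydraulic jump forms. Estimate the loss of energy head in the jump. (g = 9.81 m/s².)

Fr₁ = 4.876 (given).
From the momentum equation for a rectangular channel, y₂/y₁ = ½[√(1 + 8Fr₁²) − 1] = ½[√191.20 − 1] = 6.414.
y₂ = 6.414 × 0.3869 = 2.482 m.
Head loss: ΔE = (y₂ − y₁)³/(4y₁y₂) = (2.482 − 0.3869)³/(4×0.3869×2.482) = 9.190/3.840 = 2.393 m.

ΔE = 2.393 m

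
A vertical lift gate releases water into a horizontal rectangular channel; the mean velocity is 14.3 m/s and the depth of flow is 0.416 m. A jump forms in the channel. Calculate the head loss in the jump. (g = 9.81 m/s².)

Fr₁ = V₁/√(g·y₁) = 14.3/√(9.81×0.416) = 7.08.
Sequent-depth ratio: y₂/y₁ = ½[√(1 + 8Fr₁²) − 1] = ½[√401.9 − 1] = 9.52.
y₂ = 9.52 × 0.416 = 3.96 m.
q = V₁·y₁ = 14.3 × 0.416 = 5.95 m²/s. V₂ = q/y₂ = 5.95/3.96 = 1.50 m/s. E₁ = y₁ + V₁²/2g = 10.8 m; E₂ = y₂ + V₂²/2g = 4.08 m. ΔE = E₁ − E₂ = 6.76 m.

ΔE = 6.76 m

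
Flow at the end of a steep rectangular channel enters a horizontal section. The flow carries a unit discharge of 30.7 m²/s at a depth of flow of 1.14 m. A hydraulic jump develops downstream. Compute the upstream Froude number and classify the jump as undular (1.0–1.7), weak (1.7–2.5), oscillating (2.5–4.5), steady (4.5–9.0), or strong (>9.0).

V₁ = q/y₁ = 30.7/1.14 = 26.9 m/s. Fr₁ = V₁/√(g·y₁) = 26.9/√(9.81×1.14) = 8.05.
Fr₁ = 8.05 lies in the steady range.

Fr₁ = 8.05; steady jump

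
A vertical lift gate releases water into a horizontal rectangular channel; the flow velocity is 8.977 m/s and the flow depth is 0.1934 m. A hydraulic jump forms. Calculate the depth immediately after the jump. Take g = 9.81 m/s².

Fr₁ = V₁/√(g·y₁) = 8.977/√(9.81×0.1934) = 6.517.
Bélanger equation: y₂/y₁ = ½[√(1 + 8Fr₁²) − 1] = ½[√340.80 − 1] = 8.730.
y₂ = 8.730 × 0.1934 = 1.688 m.

y₂ = 1.688 m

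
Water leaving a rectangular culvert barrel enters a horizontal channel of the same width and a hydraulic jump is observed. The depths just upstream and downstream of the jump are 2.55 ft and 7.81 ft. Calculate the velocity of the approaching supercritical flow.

V₁ = 22.6 ft/s

For a rectangular channel the momentum equation gives q² = ½·g·y₁·y₂·(y₁ + y₂) = ½×32.2×2.55×7.81×10.4 = 3322.
q = √3322 = 57.6 ft²/s.
V₁ = q/y₁ = 57.6/2.55 = 22.6 ft/s.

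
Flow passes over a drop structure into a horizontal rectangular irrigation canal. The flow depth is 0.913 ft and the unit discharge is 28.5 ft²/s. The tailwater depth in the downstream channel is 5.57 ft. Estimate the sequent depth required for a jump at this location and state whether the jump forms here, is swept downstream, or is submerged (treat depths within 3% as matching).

V₁ = q/y₁ = 28.5/0.913 = 31.2 ft/s. Fr₁ = V₁/√(g·y₁) = 31.2/√(32.2×0.913) = 5.76.
Bélanger equation: y₂/y₁ = ½[√(1 + 8Fr₁²) − 1] = ½[√266.2 − 1] = 7.66.
y₂ = 7.66 × 0.913 = 6.99 ft.
Tailwater y_tw = 5.57 ft: y_tw < y₂, so the jump is swept downstream.

y₂ = 6.99 ft; the jump is swept downstream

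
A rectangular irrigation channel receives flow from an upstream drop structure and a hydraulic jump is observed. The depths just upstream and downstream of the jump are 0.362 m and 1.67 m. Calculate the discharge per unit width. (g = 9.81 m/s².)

q = 2.45 m²/s

For a rectangular channel the momentum equation gives q² = ½·g·y₁·y₂·(y₁ + y₂) = ½×9.81×0.362×1.67×2.03 = 6.03.
q = √6.03 = 2.45 m²/s.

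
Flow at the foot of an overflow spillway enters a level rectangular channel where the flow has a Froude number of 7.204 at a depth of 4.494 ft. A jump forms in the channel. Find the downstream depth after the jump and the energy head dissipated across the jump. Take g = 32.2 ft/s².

Fr₁ = 7.204 (given).
By Bélanger, y₂/y₁ = ½[√(1 + 8Fr₁²) − 1] = ½[√416.18 − 1] = 9.700.
y₂ = 9.700 × 4.494 = 43.59 ft.
V₁ = Fr₁·√(g·y₁) = 7.204×√(32.2×4.494) = 86.66 ft/s; q = V₁·y₁ = 389.4 ft²/s. V₂ = q/y₂ = 389.4/43.59 = 8.934 ft/s. E₁ = y₁ + V₁²/2g = 121.1 ft; E₂ = y₂ + V₂²/2g = 44.83 ft. ΔE = E₁ − E₂ = 76.28 ft.

y₂ = 43.59 ft; ΔE = 76.28 ft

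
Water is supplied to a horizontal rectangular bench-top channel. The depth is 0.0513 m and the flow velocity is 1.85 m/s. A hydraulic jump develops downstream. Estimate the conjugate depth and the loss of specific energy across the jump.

Fr₁ = V₁/√(g·y₁) = 1.85/√(9.81×0.0513) = 2.61.
Conjugate-depth relation: y₂/y₁ = ½[√(1 + 8Fr₁²) − 1] = ½[√55.41 − 1] = 3.22.
y₂ = 3.22 × 0.0513 = 0.165 m.
Head loss: ΔE = (y₂ − y₁)³/(4y₁y₂) = (0.165 − 0.0513)³/(4×0.0513×0.165) = 0.00148/0.0339 = 0.0437 m.

y₂ = 0.165 m; ΔE = 0.0437 m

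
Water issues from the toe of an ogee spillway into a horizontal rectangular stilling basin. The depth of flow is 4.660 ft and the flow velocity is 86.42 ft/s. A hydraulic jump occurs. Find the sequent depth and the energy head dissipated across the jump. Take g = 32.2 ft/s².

y₂ = 44.22 ft; ΔE = 75.12 ft

Fr₁ = V₁/√(g·y₁) = 86.42/√(32.2×4.660) = 7.055.
Conjugate-depth relation: y₂/y₁ = ½[√(1 + 8Fr₁²) − 1] = ½[√399.18 − 1] = 9.490.
y₂ = 9.490 × 4.660 = 44.22 ft.
Head loss: ΔE = (y₂ − y₁)³/(4y₁y₂) = (44.22 − 4.660)³/(4×4.660×44.22) = 61921/824.3 = 75.12 ft.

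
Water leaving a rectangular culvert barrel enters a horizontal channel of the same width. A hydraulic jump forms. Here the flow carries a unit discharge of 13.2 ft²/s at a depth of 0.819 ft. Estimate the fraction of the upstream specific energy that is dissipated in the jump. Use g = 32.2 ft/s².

ΔE/E₁ = 0.278 (27.8%)

V₁ = q/y₁ = 13.2/0.819 = 16.1 ft/s. Fr₁ = V₁/√(g·y₁) = 16.1/√(32.2×0.819) = 3.14.
Bélanger equation: y₂/y₁ = ½[√(1 + 8Fr₁²) − 1] = ½[√79.80 − 1] = 3.97.
y₂ = 3.97 × 0.819 = 3.25 ft.
E₁ = y₁ + V₁²/2g = 4.85 ft. ΔE = (y₂ − y₁)³/(4y₁y₂) = 1.35 ft. ΔE/E₁ = 1.35/4.85 = 0.278.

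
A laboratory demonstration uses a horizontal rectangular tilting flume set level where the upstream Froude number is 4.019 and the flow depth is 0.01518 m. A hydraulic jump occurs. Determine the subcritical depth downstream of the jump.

y₂ = 0.07902 m

Fr₁ = 4.019 (given).
By Bélanger, y₂/y₁ = ½[√(1 + 8Fr₁²) − 1] = ½[√130.22 − 1] = 5.206.
y₂ = 5.206 × 0.01518 = 0.07902 m.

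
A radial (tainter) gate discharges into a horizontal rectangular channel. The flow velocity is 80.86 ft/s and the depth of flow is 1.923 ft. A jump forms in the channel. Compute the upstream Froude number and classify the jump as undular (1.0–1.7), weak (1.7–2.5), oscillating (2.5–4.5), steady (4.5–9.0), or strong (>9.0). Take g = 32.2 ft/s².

Fr₁ = V₁/√(g·y₁) = 80.86/√(32.2×1.923) = 10.28.
Fr₁ = 10.28 lies in the strong range.

Fr₁ = 10.28; strong jump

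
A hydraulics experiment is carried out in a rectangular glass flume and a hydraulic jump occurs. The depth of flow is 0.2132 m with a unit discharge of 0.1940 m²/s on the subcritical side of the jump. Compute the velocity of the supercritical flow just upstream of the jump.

V₂ = q/y₂ = 0.1940/0.2132 = 0.9099 m/s; Fr₂ = V₂/√(g·y₂) = 0.6292.
Applying the sequent-depth relation in reverse, y₁/y₂ = ½[√(1 + 8Fr₂²) − 1] = ½[√4.1671 − 1] = 0.5207.
y₁ = 0.5207 × 0.2132 = 0.1110 m.
V₁ = q/y₁ = 0.1940/0.1110 = 1.748 m/s.

V₁ = 1.748 m/s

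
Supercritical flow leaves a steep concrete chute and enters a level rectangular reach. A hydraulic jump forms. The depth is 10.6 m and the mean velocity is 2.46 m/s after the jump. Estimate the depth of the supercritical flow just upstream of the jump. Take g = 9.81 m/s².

y₁ = 1.12 m

Fr₂ = V₂/√(g·y₂) = 2.46/√(9.81×10.6) = 0.241.
Since the conjugate-depth ratio holds either way, y₁/y₂ = ½[√(1 + 8Fr₂²) − 1] = ½[√1.466 − 1] = 0.105.
y₁ = 0.105 × 10.6 = 1.12 m.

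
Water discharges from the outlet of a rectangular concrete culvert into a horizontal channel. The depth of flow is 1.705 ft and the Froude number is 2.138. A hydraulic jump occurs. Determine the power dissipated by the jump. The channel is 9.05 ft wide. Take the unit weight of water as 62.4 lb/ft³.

Fr₁ = 2.138 (given).
By Bélanger, y₂/y₁ = ½[√(1 + 8Fr₁²) − 1] = ½[√37.568 − 1] = 2.565.
y₂ = 2.565 × 1.705 = 4.373 ft.
V₁ = Fr₁·√(g·y₁) = 2.138×√(32.2×1.705) = 15.84 ft/s; q = V₁·y₁ = 27.01 ft²/s. V₂ = q/y₂ = 27.01/4.373 = 6.177 ft/s. E₁ = y₁ + V₁²/2g = 5.602 ft; E₂ = y₂ + V₂²/2g = 4.965 ft. ΔE = E₁ − E₂ = 0.6366 ft.
Q = q·b = 27.01 × 9.05 = 244.4 cfs. P = γ·Q·ΔE/550 = 62.4 × 244.4 × 0.6366 / 550 = 17.66 hp.

P = 17.66 hp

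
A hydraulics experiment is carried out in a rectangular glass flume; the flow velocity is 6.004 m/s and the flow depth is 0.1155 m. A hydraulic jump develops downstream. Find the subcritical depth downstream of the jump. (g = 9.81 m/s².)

y₂ = 0.8654 m

Fr₁ = V₁/√(g·y₁) = 6.004/√(9.81×0.1155) = 5.640.
Sequent-depth ratio: y₂/y₁ = ½[√(1 + 8Fr₁²) − 1] = ½[√255.52 − 1] = 7.492.
y₂ = 7.492 × 0.1155 = 0.8654 m.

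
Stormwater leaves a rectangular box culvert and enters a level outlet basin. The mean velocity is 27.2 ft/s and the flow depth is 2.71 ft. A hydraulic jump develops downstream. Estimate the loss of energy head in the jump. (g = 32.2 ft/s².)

Fr₁ = V₁/√(g·y₁) = 27.2/√(32.2×2.71) = 2.91.
Conjugate-depth relation: y₂/y₁ = ½[√(1 + 8Fr₁²) − 1] = ½[√68.83 − 1] = 3.65.
y₂ = 3.65 × 2.71 = 9.89 ft.
q = V₁·y₁ = 27.2 × 2.71 = 73.7 ft²/s. V₂ = q/y₂ = 73.7/9.89 = 7.46 ft/s. E₁ = y₁ + V₁²/2g = 14.2 ft; E₂ = y₂ + V₂²/2g = 10.7 ft. ΔE = E₁ − E₂ = 3.45 ft.

ΔE = 3.45 ft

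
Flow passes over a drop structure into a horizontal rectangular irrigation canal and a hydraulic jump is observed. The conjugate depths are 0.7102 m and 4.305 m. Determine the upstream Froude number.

Fr₁ = 4.626

For a rectangular channel the momentum equation gives q² = ½·g·y₁·y₂·(y₁ + y₂) = ½×9.81×0.7102×4.305×5.015 = 75.21.
q = √75.21 = 8.672 m²/s.
V₁ = q/y₁ = 12.21 m/s; Fr₁ = V₁/√(g·y₁) = 4.626.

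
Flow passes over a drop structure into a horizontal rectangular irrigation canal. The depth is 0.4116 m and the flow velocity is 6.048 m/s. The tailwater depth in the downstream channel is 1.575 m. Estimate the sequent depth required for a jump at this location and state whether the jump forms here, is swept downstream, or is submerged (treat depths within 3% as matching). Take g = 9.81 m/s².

Fr₁ = V₁/√(g·y₁) = 6.048/√(9.81×0.4116) = 3.010.
By Bélanger, y₂/y₁ = ½[√(1 + 8Fr₁²) − 1] = ½[√73.472 − 1] = 3.786.
y₂ = 3.786 × 0.4116 = 1.558 m.
Tailwater y_tw = 1.575 m: y_tw ≈ y₂, so the jump forms here.

y₂ = 1.558 m; the jump forms here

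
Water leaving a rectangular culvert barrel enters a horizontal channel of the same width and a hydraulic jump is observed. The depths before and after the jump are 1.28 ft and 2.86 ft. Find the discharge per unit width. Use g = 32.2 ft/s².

For a rectangular channel the momentum equation gives q² = ½·g·y₁·y₂·(y₁ + y₂) = ½×32.2×1.28×2.86×4.14 = 244.
q = √244 = 15.6 ft²/s.

q = 15.6 ft²/s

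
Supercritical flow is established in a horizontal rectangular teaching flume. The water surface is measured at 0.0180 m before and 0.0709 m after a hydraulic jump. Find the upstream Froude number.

For a rectangular channel the momentum equation gives q² = ½·g·y₁·y₂·(y₁ + y₂) = ½×9.81×0.0180×0.0709×0.0889 = 0.000556.
q = √0.000556 = 0.0236 m²/s.
V₁ = q/y₁ = 1.31 m/s; Fr₁ = V₁/√(g·y₁) = 3.12.

Fr₁ = 3.12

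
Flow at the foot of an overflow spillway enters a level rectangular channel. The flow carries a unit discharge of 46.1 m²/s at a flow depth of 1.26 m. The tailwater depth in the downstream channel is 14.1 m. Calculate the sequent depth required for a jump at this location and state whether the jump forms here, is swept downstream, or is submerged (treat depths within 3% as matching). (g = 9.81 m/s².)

y₂ = 17.9 m; the jump is swept downstream

V₁ = q/y₁ = 46.1/1.26 = 36.6 m/s. Fr₁ = V₁/√(g·y₁) = 36.6/√(9.81×1.26) = 10.4.
Sequent-depth ratio: y₂/y₁ = ½[√(1 + 8Fr₁²) − 1] = ½[√867.4 − 1] = 14.2.
y₂ = 14.2 × 1.26 = 17.9 m.
Tailwater y_tw = 14.1 m: y_tw < y₂, so the jump is swept downstream.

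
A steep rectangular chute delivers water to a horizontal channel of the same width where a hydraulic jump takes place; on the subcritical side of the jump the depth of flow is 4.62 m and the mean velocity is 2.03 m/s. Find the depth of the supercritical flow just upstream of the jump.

y₁ = 0.726 m

Fr₂ = V₂/√(g·y₂) = 2.03/√(9.81×4.62) = 0.302.
From the momentum equation (using Fr₂), y₁/y₂ = ½[√(1 + 8Fr₂²) − 1] = ½[√1.727 − 1] = 0.157.
y₁ = 0.157 × 4.62 = 0.726 m.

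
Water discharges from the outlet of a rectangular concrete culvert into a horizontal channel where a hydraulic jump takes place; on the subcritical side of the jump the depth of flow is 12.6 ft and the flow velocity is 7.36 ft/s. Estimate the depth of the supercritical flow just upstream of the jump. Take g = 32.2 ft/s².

Fr₂ = V₂/√(g·y₂) = 7.36/√(32.2×12.6) = 0.365.
The Bélanger relation is symmetric: y₁/y₂ = ½[√(1 + 8Fr₂²) − 1] = ½[√2.068 − 1] = 0.219.
y₁ = 0.219 × 12.6 = 2.76 ft.

y₁ = 2.76 ft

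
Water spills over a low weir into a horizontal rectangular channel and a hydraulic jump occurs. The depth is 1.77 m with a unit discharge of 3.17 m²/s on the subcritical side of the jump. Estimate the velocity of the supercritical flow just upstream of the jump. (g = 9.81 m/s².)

V₁ = 6.24 m/s

V₂ = q/y₂ = 3.17/1.77 = 1.79 m/s; Fr₂ = V₂/√(g·y₂) = 0.430.
From the momentum equation (using Fr₂), y₁/y₂ = ½[√(1 + 8Fr₂²) − 1] = ½[√2.478 − 1] = 0.287.
y₁ = 0.287 × 1.77 = 0.508 m.
V₁ = q/y₁ = 3.17/0.508 = 6.24 m/s.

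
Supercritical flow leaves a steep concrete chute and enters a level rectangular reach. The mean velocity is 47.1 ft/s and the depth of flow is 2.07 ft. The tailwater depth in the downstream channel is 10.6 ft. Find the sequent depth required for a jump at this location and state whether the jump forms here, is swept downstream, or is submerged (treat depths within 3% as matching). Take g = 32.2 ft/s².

Fr₁ = V₁/√(g·y₁) = 47.1/√(32.2×2.07) = 5.77.
From the momentum equation for a rectangular channel, y₂/y₁ = ½[√(1 + 8Fr₁²) − 1] = ½[√267.3 − 1] = 7.67.
y₂ = 7.67 × 2.07 = 15.9 ft.
Tailwater y_tw = 10.6 ft: y_tw < y₂, so the jump is swept downstream.

y₂ = 15.9 ft; the jump is swept downstream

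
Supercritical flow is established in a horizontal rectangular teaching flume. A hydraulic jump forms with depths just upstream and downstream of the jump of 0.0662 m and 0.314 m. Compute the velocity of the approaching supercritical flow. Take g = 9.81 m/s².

V₁ = 2.97 m/s

For a rectangular channel the momentum equation gives q² = ½·g·y₁·y₂·(y₁ + y₂) = ½×9.81×0.0662×0.314×0.380 = 0.0388.
q = √0.0388 = 0.197 m²/s.
V₁ = q/y₁ = 0.197/0.0662 = 2.97 m/s.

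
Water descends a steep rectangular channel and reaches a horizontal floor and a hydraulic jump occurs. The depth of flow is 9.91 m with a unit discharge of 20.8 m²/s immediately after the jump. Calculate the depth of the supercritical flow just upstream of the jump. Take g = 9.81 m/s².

y₁ = 0.829 m

V₂ = q/y₂ = 20.8/9.91 = 2.10 m/s; Fr₂ = V₂/√(g·y₂) = 0.213.
Applying the sequent-depth relation in reverse, y₁/y₂ = ½[√(1 + 8Fr₂²) − 1] = ½[√1.363 − 1] = 0.0836.
y₁ = 0.0836 × 9.91 = 0.829 m.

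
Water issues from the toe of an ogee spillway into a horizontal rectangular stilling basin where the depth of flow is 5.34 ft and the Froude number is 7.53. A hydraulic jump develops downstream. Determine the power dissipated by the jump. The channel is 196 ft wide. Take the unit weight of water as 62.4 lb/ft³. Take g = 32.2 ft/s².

Fr₁ = 7.53 (given).
Conjugate-depth relation: y₂/y₁ = ½[√(1 + 8Fr₁²) − 1] = ½[√454.6 − 1] = 10.2.
y₂ = 10.2 × 5.34 = 54.3 ft.
Head loss: ΔE = (y₂ − y₁)³/(4y₁y₂) = (54.3 − 5.34)³/(4×5.34×54.3) = 117063/1159 = 101 ft.
V₁ = Fr₁·√(g·y₁) = 7.53×√(32.2×5.34) = 98.7 ft/s; q = V₁·y₁ = 527 ft²/s. Q = q·b = 527 × 196 = 103345 cfs. P = γ·Q·ΔE/550 = 62.4 × 103345 × 101 / 550 = 1184302 hp.

P = 1184302 hp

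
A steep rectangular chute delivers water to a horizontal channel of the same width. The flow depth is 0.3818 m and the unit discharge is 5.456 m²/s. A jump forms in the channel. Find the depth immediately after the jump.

V₁ = q/y₁ = 5.456/0.3818 = 14.29 m/s. Fr₁ = V₁/√(g·y₁) = 14.29/√(9.81×0.3818) = 7.384.
Bélanger equation: y₂/y₁ = ½[√(1 + 8Fr₁²) − 1] = ½[√437.18 − 1] = 9.954.
y₂ = 9.954 × 0.3818 = 3.801 m.

y₂ = 3.801 m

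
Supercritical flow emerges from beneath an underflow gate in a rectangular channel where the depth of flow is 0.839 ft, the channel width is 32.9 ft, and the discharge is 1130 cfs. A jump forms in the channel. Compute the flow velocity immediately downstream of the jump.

V₂ = 3.84 ft/s

q = Q/b = 1130/32.9 = 34.3 ft²/s; V₁ = q/y₁ = 40.9 ft/s. Fr₁ = V₁/√(g·y₁) = 7.88.
Bélanger equation: y₂/y₁ = ½[√(1 + 8Fr₁²) − 1] = ½[√497.3 − 1] = 10.6.
y₂ = 10.6 × 0.839 = 8.94 ft.
V₂ = q/y₂ = 34.3/8.94 = 3.84 ft/s.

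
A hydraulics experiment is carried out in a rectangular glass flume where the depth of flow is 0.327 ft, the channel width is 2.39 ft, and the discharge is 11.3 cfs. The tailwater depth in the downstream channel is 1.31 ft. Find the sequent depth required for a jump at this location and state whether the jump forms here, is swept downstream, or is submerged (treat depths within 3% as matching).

q = Q/b = 11.3/2.39 = 4.73 ft²/s; V₁ = q/y₁ = 14.5 ft/s. Fr₁ = V₁/√(g·y₁) = 4.46.
By Bélanger, y₂/y₁ = ½[√(1 + 8Fr₁²) − 1] = ½[√159.8 − 1] = 5.82.
y₂ = 5.82 × 0.327 = 1.90 ft.
Tailwater y_tw = 1.31 ft: y_tw < y₂, so the jump is swept downstream.

y₂ = 1.90 ft; the jump is swept downstream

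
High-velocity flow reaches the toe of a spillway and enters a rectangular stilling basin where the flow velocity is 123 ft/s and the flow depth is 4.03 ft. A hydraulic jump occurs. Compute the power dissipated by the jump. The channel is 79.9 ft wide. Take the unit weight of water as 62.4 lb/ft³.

P = 801272 hp

Fr₁ = V₁/√(g·y₁) = 123/√(32.2×4.03) = 10.8.
From the momentum equation for a rectangular channel, y₂/y₁ = ½[√(1 + 8Fr₁²) − 1] = ½[√933.7 − 1] = 14.8.
y₂ = 14.8 × 4.03 = 59.6 ft.
Head loss: ΔE = (y₂ − y₁)³/(4y₁y₂) = (59.6 − 4.03)³/(4×4.03×59.6) = 171196/960 = 178 ft.
q = V₁·y₁ = 123 × 4.03 = 496 ft²/s. Q = q·b = 496 × 79.9 = 39606 cfs. P = γ·Q·ΔE/550 = 62.4 × 39606 × 178 / 550 = 801272 hp.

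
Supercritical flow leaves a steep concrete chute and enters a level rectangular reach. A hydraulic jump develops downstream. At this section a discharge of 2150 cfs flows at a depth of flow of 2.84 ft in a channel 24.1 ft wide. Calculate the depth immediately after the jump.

q = Q/b = 2150/24.1 = 89.2 ft²/s; V₁ = q/y₁ = 31.4 ft/s. Fr₁ = V₁/√(g·y₁) = 3.28.
From the momentum equation for a rectangular channel, y₂/y₁ = ½[√(1 + 8Fr₁²) − 1] = ½[√87.32 − 1] = 4.17.
y₂ = 4.17 × 2.84 = 11.8 ft.

y₂ = 11.8 ft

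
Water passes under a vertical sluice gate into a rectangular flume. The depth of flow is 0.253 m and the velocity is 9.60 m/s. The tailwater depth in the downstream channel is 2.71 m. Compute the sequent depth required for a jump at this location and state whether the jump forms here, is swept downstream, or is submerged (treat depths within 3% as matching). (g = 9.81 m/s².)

Fr₁ = V₁/√(g·y₁) = 9.60/√(9.81×0.253) = 6.09.
Sequent-depth ratio: y₂/y₁ = ½[√(1 + 8Fr₁²) − 1] = ½[√298.1 − 1] = 8.13.
y₂ = 8.13 × 0.253 = 2.06 m.
Tailwater y_tw = 2.71 m: y_tw > y₂, so the jump is submerged.

y₂ = 2.06 m; the jump is submerged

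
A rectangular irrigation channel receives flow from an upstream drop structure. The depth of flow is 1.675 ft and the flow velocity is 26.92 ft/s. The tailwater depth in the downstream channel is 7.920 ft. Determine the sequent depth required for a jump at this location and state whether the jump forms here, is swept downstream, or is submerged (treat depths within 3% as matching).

y₂ = 7.886 ft; the jump forms here

Fr₁ = V₁/√(g·y₁) = 26.92/√(32.2×1.675) = 3.666.
Bélanger equation: y₂/y₁ = ½[√(1 + 8Fr₁²) − 1] = ½[√108.49 − 1] = 4.708.
y₂ = 4.708 × 1.675 = 7.886 ft.
Tailwater y_tw = 7.920 ft: y_tw ≈ y₂, so the jump forms here.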